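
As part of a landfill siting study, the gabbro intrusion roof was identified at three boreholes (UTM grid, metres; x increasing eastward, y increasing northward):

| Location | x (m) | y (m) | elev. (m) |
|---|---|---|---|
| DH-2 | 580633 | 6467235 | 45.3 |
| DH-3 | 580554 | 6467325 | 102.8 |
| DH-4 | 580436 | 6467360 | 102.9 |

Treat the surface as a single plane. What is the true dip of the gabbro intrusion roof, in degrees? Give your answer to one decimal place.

42.0°

Let the plane be z = a·x + b·y + c.
DH-3−DH-2: −79a + 90b = 57.5;  DH-4−DH-2: −197a + 125b = 57.6.
Solving gives a = 0.25506, b = 0.86278.
Gradient magnitude |∇z| = √(a² + b²) = √(0.06506 + 0.74438) = 0.89969.
True dip = arctan(0.89969) = 42.0°, dipping toward SSW (azimuth ≈ 196°).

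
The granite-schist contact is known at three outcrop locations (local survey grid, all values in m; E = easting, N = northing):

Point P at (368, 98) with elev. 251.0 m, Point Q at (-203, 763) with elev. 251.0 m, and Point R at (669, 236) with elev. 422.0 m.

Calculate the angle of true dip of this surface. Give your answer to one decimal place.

28.2°

Two edge vectors: Point P→Point Q = (-571, 665, 0), Point P→Point R = (301, 138, 171).
Normal n = (Point P→Point Q) × (Point P→Point R) = (113715, 97641, -278963).
So ∂z/∂E = −n_x/n_z = 0.40763 and ∂z/∂N = −n_y/n_z = 0.35001.
Gradient magnitude |∇z| = √(a² + b²) = √(0.16617 + 0.12251) = 0.53729.
True dip = arctan(0.53729) = 28.2°, dipping toward SW (azimuth ≈ 229°).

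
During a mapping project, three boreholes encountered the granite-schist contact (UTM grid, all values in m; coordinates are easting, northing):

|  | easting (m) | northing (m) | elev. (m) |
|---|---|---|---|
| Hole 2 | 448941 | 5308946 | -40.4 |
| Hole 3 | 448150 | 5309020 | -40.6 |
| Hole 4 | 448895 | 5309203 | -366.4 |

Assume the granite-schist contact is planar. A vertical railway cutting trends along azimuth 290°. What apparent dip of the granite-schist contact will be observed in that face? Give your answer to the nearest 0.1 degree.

Let the plane be z = a·easting + b·northing + c.
Hole 3−Hole 2: −791a + 74b = −0.2;  Hole 4−Hole 2: −46a + 257b = −326.
Solving gives a = −0.12043, b = −1.29004.
Unit vector along 290° is (sin 290°, cos 290°) = (-0.9397, 0.3420).
Slope in that direction = a·(-0.9397) + b·(0.3420) = −0.32805.
Apparent dip = arctan|0.32805| = 18.2° (true dip is 52.3°, so apparent ≤ true as expected).

18.2°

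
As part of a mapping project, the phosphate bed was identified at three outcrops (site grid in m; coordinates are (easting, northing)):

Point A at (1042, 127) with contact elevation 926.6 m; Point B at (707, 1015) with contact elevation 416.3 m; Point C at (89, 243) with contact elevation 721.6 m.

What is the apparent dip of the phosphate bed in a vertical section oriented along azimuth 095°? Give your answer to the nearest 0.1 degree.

Two edge vectors: Point A→Point B = (-335, 888, -510.3), Point A→Point C = (-953, 116, -205).
Normal n = (Point A→Point B) × (Point A→Point C) = (-122845.2, 417640.9, 807404).
So ∂z/∂E = −n_x/n_z = 0.15215 and ∂z/∂N = −n_y/n_z = −0.51726.
Unit vector along 095° is (sin 95°, cos 95°) = (0.9962, -0.0872).
Slope in that direction = a·(0.9962) + b·(-0.0872) = 0.19665.
Apparent dip = arctan|0.19665| = 11.1° (true dip is 28.3°, so apparent ≤ true as expected).

11.1°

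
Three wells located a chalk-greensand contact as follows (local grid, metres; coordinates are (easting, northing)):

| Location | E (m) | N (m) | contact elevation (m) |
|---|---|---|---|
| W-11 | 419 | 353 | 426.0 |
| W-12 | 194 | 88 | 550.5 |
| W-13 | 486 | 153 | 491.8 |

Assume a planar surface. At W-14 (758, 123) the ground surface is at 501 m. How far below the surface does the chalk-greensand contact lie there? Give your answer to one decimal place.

Two edge vectors: W-11→W-12 = (-225, -265, 124.5), W-11→W-13 = (67, -200, 65.8).
Normal n = (W-11→W-12) × (W-11→W-13) = (7463, 23146.5, 62755).
So ∂z/∂E = −n_x/n_z = −0.11892 and ∂z/∂N = −n_y/n_z = −0.36884.
Intercept c from W-11: 426 + 49.83 + 130.20 = 606.03.
At (758, 123): z_contact = −90.14 − 45.37 + 606.03 = 470.52 m.
Depth below ground = 501 − 470.52 = 30.5 m.

30.5 m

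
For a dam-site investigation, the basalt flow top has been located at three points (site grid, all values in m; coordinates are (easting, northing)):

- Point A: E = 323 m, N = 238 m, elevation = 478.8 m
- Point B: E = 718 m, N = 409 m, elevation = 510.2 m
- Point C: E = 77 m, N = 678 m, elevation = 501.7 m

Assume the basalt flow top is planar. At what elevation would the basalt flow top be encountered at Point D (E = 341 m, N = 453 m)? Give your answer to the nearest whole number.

Let the plane be z = a·E + b·N + c.
Point B−Point A: 395a + 171b = 31.4;  Point C−Point A: −246a + 440b = 22.9.
Solving gives a = 0.04586, b = 0.07769.
Then c = 478.8 − a·323 − b·238 = 445.50.
At (341, 453): z = 15.6 + 35.2 + 445.50 = 496.3 m.

496 m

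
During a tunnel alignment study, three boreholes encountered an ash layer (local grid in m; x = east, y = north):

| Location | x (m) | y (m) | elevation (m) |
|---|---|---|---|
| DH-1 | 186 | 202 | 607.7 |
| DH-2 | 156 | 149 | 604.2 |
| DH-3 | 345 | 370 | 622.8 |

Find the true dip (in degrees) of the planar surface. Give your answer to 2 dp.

3.99°

Let the plane be z = a·x + b·y + c.
DH-2−DH-1: −30a − 53b = −3.5;  DH-3−DH-1: 159a + 168b = 15.1.
Solving gives a = 0.06268, b = 0.03056.
Gradient magnitude |∇z| = √(a² + b²) = √(0.00393 + 0.00093) = 0.06973.
True dip = arctan(0.06973) = 3.99°, dipping toward WSW (azimuth ≈ 244°).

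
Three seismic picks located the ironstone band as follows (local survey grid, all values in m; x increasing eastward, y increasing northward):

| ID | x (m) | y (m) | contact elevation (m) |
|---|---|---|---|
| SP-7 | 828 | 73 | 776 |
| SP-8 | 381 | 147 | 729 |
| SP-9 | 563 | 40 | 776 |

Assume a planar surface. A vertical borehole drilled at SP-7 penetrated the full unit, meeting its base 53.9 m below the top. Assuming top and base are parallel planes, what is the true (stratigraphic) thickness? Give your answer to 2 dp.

50.63 m

Let the plane be z = a·x + b·y + c.
SP-8−SP-7: −447a + 74b = −47;  SP-9−SP-7: −265a − 33b = 0.
Solving gives a = 0.04514, b = −0.36247.
|∇z| = √(a²+b²) = 0.36527, so dip δ = arctan(0.36527) = 20.07°.
True thickness = vertical thickness × cos δ = 53.9 × cos 20.07° = 50.63 m.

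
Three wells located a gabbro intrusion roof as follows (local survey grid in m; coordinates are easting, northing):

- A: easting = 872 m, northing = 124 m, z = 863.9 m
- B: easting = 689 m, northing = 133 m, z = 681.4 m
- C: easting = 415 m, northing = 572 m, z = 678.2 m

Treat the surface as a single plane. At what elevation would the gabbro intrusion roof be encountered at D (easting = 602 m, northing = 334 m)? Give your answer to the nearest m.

Two edge vectors: A→B = (-183, 9, -182.5), A→C = (-457, 448, -185.7).
Normal n = (A→B) × (A→C) = (80088.7, 49419.4, -77871).
So ∂z/∂easting = −n_x/n_z = 1.02848 and ∂z/∂northing = −n_y/n_z = 0.63463.
Intercept c from A: 863.9 − 896.83 − 78.69 = −111.63.
At (602, 334): z = 619.1 + 212.0 − 111.63 = 719.5 m.

719 m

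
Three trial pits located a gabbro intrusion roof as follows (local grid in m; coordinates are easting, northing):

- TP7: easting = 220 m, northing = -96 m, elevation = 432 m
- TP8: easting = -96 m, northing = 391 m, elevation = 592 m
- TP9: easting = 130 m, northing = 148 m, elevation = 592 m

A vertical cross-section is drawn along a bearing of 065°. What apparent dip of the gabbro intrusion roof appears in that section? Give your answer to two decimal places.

Let the plane be z = a·easting + b·northing + c.
TP8−TP7: −316a + 487b = 160;  TP9−TP7: −90a + 244b = 160.
Solving gives a = 1.16848, b = 1.08673.
Unit vector along 065° is (sin 65°, cos 65°) = (0.9063, 0.4226).
Slope in that direction = a·(0.9063) + b·(0.4226) = 1.51828.
Apparent dip = arctan|1.51828| = 56.63° (true dip is 57.9°, so apparent ≤ true as expected).

56.63°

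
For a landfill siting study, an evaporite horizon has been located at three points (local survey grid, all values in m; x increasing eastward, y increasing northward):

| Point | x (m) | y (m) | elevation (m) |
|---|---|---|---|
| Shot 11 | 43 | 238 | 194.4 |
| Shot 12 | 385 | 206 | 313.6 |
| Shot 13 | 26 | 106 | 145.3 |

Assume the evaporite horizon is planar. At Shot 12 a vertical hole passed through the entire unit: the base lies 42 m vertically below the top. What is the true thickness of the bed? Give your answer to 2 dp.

Two edge vectors: Shot 11→Shot 12 = (342, -32, 119.2), Shot 11→Shot 13 = (-17, -132, -49.1).
Normal n = (Shot 11→Shot 12) × (Shot 11→Shot 13) = (17305.6, 14765.8, -45688).
So ∂z/∂x = −n_x/n_z = 0.37878 and ∂z/∂y = −n_y/n_z = 0.32319.
|∇z| = √(a²+b²) = 0.49792, so dip δ = arctan(0.49792) = 26.47°.
True thickness = vertical thickness × cos δ = 42 × cos 26.47° = 37.60 m.

37.60 m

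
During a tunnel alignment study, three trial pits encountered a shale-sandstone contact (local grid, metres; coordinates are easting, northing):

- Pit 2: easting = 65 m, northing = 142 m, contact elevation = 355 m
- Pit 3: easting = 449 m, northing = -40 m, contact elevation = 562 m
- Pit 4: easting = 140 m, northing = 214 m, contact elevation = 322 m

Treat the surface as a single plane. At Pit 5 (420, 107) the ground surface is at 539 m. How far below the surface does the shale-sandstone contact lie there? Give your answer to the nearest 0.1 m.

83.6 m

Let the plane be z = a·easting + b·northing + c.
Pit 3−Pit 2: 384a − 182b = 207;  Pit 4−Pit 2: 75a + 72b = −33.
Solving gives a = 0.21546, b = −0.68277.
Then c = 355 − a·65 − b·142 = 437.95.
At (420, 107): z_contact = 90.49 − 73.06 + 437.95 = 455.38 m.
Depth below ground = 539 − 455.38 = 83.6 m.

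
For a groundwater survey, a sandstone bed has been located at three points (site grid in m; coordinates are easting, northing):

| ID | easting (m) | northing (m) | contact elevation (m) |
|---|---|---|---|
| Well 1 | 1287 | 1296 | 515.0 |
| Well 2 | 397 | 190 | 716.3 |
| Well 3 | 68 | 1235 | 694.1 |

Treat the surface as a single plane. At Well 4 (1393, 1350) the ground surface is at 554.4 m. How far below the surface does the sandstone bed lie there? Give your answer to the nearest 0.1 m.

58.2 m

Let the plane be z = a·easting + b·northing + c.
Well 2−Well 1: −890a − 1106b = 201.3;  Well 3−Well 1: −1219a − 61b = 179.1.
Solving gives a = −0.143598, b = −0.066453.
Then c = 515 − a·1287 − b·1296 = 785.93.
At (1393, 1350): z_contact = −200.03 − 89.71 + 785.93 = 496.19 m.
Depth below ground = 554.4 − 496.19 = 58.2 m.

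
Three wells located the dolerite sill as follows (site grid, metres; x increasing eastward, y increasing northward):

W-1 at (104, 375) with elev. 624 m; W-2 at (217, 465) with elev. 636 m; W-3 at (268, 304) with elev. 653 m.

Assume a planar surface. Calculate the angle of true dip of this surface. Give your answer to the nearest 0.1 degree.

Let the plane be z = a·x + b·y + c.
W-2−W-1: 113a + 90b = 12;  W-3−W-1: 164a − 71b = 29.
Solving gives a = 0.15196, b = −0.05746.
Gradient magnitude |∇z| = √(a² + b²) = √(0.02309 + 0.00330) = 0.16245.
True dip = arctan(0.16245) = 9.2°, dipping toward WNW (azimuth ≈ 291°).

9.2°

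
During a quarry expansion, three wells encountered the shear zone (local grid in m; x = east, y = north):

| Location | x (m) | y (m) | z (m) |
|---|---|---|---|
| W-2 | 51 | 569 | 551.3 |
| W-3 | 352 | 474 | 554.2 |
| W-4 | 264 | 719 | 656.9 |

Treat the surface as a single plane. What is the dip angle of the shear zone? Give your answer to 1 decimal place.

26.7°

Let the plane be z = a·x + b·y + c.
W-3−W-2: 301a − 95b = 2.9;  W-4−W-2: 213a + 150b = 105.6.
Solving gives a = 0.16008, b = 0.47668.
Gradient magnitude |∇z| = √(a² + b²) = √(0.02563 + 0.22723) = 0.50284.
True dip = arctan(0.50284) = 26.7°, dipping toward SSW (azimuth ≈ 199°).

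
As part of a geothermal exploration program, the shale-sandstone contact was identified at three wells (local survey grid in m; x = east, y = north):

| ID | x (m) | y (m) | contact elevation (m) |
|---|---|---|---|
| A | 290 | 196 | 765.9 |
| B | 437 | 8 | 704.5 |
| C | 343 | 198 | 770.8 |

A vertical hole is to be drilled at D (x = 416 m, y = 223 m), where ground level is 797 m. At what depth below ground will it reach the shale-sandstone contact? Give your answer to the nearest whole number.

11 m

Two edge vectors: A→B = (147, -188, -61.4), A→C = (53, 2, 4.9).
Normal n = (A→B) × (A→C) = (-798.4, -3974.5, 10258).
So ∂z/∂x = −n_x/n_z = 0.07783 and ∂z/∂y = −n_y/n_z = 0.38745.
Intercept c from A: 765.9 − 22.57 − 75.94 = 667.39.
At (416, 223): z_contact = 32.4 + 86.4 + 667.39 = 786.2 m.
Depth below ground = 797 − 786.2 = 11 m.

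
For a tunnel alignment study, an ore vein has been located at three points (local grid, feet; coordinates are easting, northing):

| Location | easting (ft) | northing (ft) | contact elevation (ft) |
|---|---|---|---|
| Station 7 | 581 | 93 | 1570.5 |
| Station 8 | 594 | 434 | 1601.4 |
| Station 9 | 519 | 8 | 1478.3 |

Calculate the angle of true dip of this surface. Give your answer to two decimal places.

Let the plane be z = a·easting + b·northing + c.
Station 8−Station 7: 13a + 341b = 30.9;  Station 9−Station 7: −62a − 85b = −92.2.
Solving gives a = 1.43802, b = 0.03579.
Gradient magnitude |∇z| = √(a² + b²) = √(2.06791 + 0.00128) = 1.43847.
True dip = arctan(1.43847) = 55.19°, dipping toward W (azimuth ≈ 269°).

55.19°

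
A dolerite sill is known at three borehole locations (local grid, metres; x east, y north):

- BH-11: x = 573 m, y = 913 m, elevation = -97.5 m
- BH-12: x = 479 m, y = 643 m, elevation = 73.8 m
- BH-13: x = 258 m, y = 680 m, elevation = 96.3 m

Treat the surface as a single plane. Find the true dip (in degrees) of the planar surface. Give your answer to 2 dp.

Two edge vectors: BH-11→BH-12 = (-94, -270, 171.3), BH-11→BH-13 = (-315, -233, 193.8).
Normal n = (BH-11→BH-12) × (BH-11→BH-13) = (-12413.1, -35742.3, -63148).
So ∂z/∂x = −n_x/n_z = −0.19657 and ∂z/∂y = −n_y/n_z = −0.56601.
Gradient magnitude |∇z| = √(a² + b²) = √(0.03864 + 0.32037) = 0.59917.
True dip = arctan(0.59917) = 30.93°, dipping toward NNE (azimuth ≈ 019°).

30.93°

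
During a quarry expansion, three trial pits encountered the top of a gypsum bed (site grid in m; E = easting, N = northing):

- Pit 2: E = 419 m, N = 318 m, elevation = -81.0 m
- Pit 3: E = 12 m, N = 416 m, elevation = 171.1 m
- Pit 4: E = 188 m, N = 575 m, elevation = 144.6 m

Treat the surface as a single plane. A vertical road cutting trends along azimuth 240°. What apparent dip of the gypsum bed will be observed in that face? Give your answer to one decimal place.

Let the plane be z = a·E + b·N + c.
Pit 3−Pit 2: −407a + 98b = 252.1;  Pit 4−Pit 2: −231a + 257b = 225.6.
Solving gives a = −0.52075, b = 0.40976.
Unit vector along 240° is (sin 240°, cos 240°) = (-0.8660, -0.5000).
Slope in that direction = a·(-0.8660) + b·(-0.5000) = 0.24610.
Apparent dip = arctan|0.24610| = 13.8° (true dip is 33.5°, so apparent ≤ true as expected).

13.8°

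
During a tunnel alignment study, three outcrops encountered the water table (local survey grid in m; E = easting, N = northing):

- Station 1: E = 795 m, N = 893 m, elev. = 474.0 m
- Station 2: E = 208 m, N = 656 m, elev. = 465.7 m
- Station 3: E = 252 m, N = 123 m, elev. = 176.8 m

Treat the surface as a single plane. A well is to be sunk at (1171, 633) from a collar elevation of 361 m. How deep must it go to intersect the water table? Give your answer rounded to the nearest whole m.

98 m

Two edge vectors: Station 1→Station 2 = (-587, -237, -8.3), Station 1→Station 3 = (-543, -770, -297.2).
Normal n = (Station 1→Station 2) × (Station 1→Station 3) = (64045.4, -169949.5, 323299).
So ∂z/∂E = −n_x/n_z = −0.19810 and ∂z/∂N = −n_y/n_z = 0.52567.
Intercept c from Station 1: 474 + 157.49 − 469.43 = 162.06.
At (1171, 633): z_contact = −232.0 + 332.8 + 162.06 = 262.8 m.
Depth below ground = 361 − 262.8 = 98 m.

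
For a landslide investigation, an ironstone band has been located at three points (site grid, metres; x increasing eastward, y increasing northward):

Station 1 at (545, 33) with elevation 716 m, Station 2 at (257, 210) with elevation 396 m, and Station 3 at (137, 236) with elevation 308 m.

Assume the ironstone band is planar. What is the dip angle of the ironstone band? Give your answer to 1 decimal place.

Let the plane be z = a·x + b·y + c.
Station 2−Station 1: −288a + 177b = −320;  Station 3−Station 1: −408a + 203b = −408.
Solving gives a = 0.52763, b = −0.94939.
Gradient magnitude |∇z| = √(a² + b²) = √(0.27840 + 0.90134) = 1.08616.
True dip = arctan(1.08616) = 47.4°, dipping toward NNW (azimuth ≈ 331°).

47.4°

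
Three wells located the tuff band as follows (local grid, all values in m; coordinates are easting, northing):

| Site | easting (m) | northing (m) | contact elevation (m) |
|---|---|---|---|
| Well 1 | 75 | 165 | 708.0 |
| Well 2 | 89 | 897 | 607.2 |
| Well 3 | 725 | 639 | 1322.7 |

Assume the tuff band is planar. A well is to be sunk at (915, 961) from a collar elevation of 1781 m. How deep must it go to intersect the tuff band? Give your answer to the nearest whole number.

Let the plane be z = a·easting + b·northing + c.
Well 2−Well 1: 14a + 732b = −100.8;  Well 3−Well 1: 650a + 474b = 614.7.
Solving gives a = 1.06091, b = −0.15800.
Then c = 708 − a·75 − b·165 = 654.50.
At (915, 961): z_contact = 970.7 − 151.8 + 654.50 = 1473.4 m.
Depth below ground = 1781 − 1473.4 = 308 m.

308 m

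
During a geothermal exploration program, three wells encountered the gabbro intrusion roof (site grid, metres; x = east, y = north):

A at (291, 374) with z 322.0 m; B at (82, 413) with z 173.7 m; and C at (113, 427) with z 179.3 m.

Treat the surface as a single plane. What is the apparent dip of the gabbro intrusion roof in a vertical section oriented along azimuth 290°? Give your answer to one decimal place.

38.8°

Two edge vectors: A→B = (-209, 39, -148.3), A→C = (-178, 53, -142.7).
Normal n = (A→B) × (A→C) = (2294.6, -3426.9, -4135).
So ∂z/∂x = −n_x/n_z = 0.55492 and ∂z/∂y = −n_y/n_z = −0.82875.
Unit vector along 290° is (sin 290°, cos 290°) = (-0.9397, 0.3420).
Slope in that direction = a·(-0.9397) + b·(0.3420) = −0.80491.
Apparent dip = arctan|0.80491| = 38.8° (true dip is 44.9°, so apparent ≤ true as expected).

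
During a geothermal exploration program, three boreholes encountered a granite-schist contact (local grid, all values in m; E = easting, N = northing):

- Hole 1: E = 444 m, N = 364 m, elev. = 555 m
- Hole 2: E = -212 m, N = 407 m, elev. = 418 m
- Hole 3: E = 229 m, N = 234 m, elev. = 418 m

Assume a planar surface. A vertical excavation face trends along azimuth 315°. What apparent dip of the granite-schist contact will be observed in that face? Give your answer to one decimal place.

Let the plane be z = a·E + b·N + c.
Hole 2−Hole 1: −656a + 43b = −137;  Hole 3−Hole 1: −215a − 130b = −137.
Solving gives a = 0.25074, b = 0.63916.
Unit vector along 315° is (sin 315°, cos 315°) = (-0.7071, 0.7071).
Slope in that direction = a·(-0.7071) + b·(0.7071) = 0.27466.
Apparent dip = arctan|0.27466| = 15.4° (true dip is 34.5°, so apparent ≤ true as expected).

15.4°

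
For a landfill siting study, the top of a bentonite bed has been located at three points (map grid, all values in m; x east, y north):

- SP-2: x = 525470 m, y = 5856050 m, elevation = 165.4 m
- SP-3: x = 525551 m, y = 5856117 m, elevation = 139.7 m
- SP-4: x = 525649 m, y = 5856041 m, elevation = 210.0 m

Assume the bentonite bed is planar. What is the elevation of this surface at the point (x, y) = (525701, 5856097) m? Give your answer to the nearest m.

Let the plane be z = a·x + b·y + c.
SP-3−SP-2: 81a + 67b = −25.7;  SP-4−SP-2: 179a − 9b = 44.6.
Solving gives a = 0.21670335, b = −0.64556673.
Then c = 165.4 − a·525470 − b·5856050 = 3666765.37.
At (525701, 5856097): z = 113921.2 − 3780501.4 + 3666765.37 = 185.1 m.

185 m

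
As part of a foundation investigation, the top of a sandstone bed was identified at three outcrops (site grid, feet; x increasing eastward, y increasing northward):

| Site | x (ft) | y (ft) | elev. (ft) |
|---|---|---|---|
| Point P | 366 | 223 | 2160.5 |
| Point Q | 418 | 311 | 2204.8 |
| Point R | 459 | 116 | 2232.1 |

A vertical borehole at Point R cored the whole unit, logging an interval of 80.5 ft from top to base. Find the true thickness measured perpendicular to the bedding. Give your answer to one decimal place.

62.7 ft

Two edge vectors: Point P→Point Q = (52, 88, 44.3), Point P→Point R = (93, -107, 71.6).
Normal n = (Point P→Point Q) × (Point P→Point R) = (11040.9, 396.7, -13748).
So ∂z/∂x = −n_x/n_z = 0.80309 and ∂z/∂y = −n_y/n_z = 0.02886.
|∇z| = √(a²+b²) = 0.80361, so dip δ = arctan(0.80361) = 38.79°.
True thickness = vertical thickness × cos δ = 80.5 × cos 38.79° = 62.7 ft.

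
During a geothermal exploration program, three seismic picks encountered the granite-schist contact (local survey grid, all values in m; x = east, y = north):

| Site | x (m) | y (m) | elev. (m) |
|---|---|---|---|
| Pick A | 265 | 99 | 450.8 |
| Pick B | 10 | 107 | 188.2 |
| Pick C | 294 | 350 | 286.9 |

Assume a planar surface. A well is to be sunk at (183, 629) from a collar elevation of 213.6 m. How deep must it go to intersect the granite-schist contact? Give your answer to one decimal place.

Let the plane be z = a·x + b·y + c.
Pick B−Pick A: −255a + 8b = −262.6;  Pick C−Pick A: 29a + 251b = −163.9.
Solving gives a = 1.00567, b = −0.76918.
Then c = 450.8 − a·265 − b·99 = 260.45.
At (183, 629): z_contact = 184.04 − 483.82 + 260.45 = -39.33 m.
Depth below ground = 213.6 − (-39.33) = 252.9 m.

252.9 m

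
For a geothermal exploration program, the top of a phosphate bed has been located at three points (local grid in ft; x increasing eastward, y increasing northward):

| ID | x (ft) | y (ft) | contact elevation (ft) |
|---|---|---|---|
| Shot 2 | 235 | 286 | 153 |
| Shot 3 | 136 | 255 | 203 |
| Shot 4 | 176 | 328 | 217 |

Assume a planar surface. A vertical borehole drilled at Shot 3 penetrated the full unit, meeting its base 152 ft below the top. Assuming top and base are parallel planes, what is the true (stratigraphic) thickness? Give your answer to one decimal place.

Let the plane be z = a·x + b·y + c.
Shot 3−Shot 2: −99a − 31b = 50;  Shot 4−Shot 2: −59a + 42b = 64.
Solving gives a = −0.68214, b = 0.56556.
|∇z| = √(a²+b²) = 0.88610, so dip δ = arctan(0.88610) = 41.54°.
True thickness = vertical thickness × cos δ = 152 × cos 41.54° = 113.8 ft.

113.8 ft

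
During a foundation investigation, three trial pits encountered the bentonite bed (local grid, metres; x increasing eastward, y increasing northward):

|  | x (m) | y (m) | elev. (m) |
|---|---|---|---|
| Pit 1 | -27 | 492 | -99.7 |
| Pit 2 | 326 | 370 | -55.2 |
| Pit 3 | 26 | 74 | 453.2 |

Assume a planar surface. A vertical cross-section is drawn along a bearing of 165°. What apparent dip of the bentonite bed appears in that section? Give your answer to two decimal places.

50.90°

Let the plane be z = a·x + b·y + c.
Pit 2−Pit 1: 353a − 122b = 44.5;  Pit 3−Pit 1: 53a − 418b = 552.9.
Solving gives a = −0.34626, b = −1.36663.
Unit vector along 165° is (sin 165°, cos 165°) = (0.2588, -0.9659).
Slope in that direction = a·(0.2588) + b·(-0.9659) = 1.23045.
Apparent dip = arctan|1.23045| = 50.90° (true dip is 54.7°, so apparent ≤ true as expected).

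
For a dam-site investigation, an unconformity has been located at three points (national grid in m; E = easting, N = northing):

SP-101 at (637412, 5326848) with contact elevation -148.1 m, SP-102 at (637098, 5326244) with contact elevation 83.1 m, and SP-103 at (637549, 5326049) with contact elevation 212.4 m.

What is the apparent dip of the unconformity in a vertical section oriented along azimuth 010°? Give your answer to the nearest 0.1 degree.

22.3°

Let the plane be z = a·E + b·N + c.
SP-102−SP-101: −314a − 604b = 231.2;  SP-103−SP-101: 137a − 799b = 360.5.
Solving gives a = 0.09895, b = −0.43422.
Unit vector along 010° is (sin 10°, cos 10°) = (0.1736, 0.9848).
Slope in that direction = a·(0.1736) + b·(0.9848) = −0.41044.
Apparent dip = arctan|0.41044| = 22.3° (true dip is 24.0°, so apparent ≤ true as expected).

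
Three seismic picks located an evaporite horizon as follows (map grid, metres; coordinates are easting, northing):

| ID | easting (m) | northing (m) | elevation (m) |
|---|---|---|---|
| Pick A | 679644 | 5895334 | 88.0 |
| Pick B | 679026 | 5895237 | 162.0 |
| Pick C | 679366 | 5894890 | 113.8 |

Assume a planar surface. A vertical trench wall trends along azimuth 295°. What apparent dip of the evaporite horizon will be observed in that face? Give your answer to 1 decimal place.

Let the plane be z = a·easting + b·northing + c.
Pick B−Pick A: −618a − 97b = 74;  Pick C−Pick A: −278a − 444b = 25.8.
Solving gives a = −0.12268, b = 0.01870.
Unit vector along 295° is (sin 295°, cos 295°) = (-0.9063, 0.4226).
Slope in that direction = a·(-0.9063) + b·(0.4226) = 0.11909.
Apparent dip = arctan|0.11909| = 6.8° (true dip is 7.1°, so apparent ≤ true as expected).

6.8°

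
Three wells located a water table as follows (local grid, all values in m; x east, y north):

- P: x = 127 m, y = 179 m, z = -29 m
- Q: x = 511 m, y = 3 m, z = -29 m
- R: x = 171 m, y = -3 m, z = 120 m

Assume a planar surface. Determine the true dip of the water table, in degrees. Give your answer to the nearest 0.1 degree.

Two edge vectors: P→Q = (384, -176, 0), P→R = (44, -182, 149).
Normal n = (P→Q) × (P→R) = (-26224, -57216, -62144).
So ∂z/∂x = −n_x/n_z = −0.42199 and ∂z/∂y = −n_y/n_z = −0.92070.
Gradient magnitude |∇z| = √(a² + b²) = √(0.17807 + 0.84769) = 1.01280.
True dip = arctan(1.01280) = 45.4°, dipping toward NNE (azimuth ≈ 025°).

45.4°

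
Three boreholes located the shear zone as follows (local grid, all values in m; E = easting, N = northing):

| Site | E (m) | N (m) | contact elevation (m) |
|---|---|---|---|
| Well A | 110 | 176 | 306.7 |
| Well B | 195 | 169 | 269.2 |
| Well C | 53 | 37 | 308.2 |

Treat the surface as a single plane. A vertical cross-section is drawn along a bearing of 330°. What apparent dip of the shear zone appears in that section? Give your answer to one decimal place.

Let the plane be z = a·E + b·N + c.
Well B−Well A: 85a − 7b = −37.5;  Well C−Well A: −57a − 139b = 1.5.
Solving gives a = −0.42762, b = 0.16457.
Unit vector along 330° is (sin 330°, cos 330°) = (-0.5000, 0.8660).
Slope in that direction = a·(-0.5000) + b·(0.8660) = 0.35633.
Apparent dip = arctan|0.35633| = 19.6° (true dip is 24.6°, so apparent ≤ true as expected).

19.6°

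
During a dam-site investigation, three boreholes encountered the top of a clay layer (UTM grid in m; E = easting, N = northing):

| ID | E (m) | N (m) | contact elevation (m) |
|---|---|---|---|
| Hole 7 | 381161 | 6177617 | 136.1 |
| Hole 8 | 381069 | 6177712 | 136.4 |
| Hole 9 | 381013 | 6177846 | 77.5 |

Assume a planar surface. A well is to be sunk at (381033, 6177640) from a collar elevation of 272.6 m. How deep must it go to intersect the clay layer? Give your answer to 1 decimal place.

Two edge vectors: Hole 7→Hole 8 = (-92, 95, 0.3), Hole 7→Hole 9 = (-148, 229, -58.6).
Normal n = (Hole 7→Hole 8) × (Hole 7→Hole 9) = (-5635.7, -5435.6, -7008).
So ∂z/∂E = −n_x/n_z = −0.804180936 and ∂z/∂N = −n_y/n_z = −0.775627854.
Intercept c from Hole 7: 136.1 + 306522.41 + 4791531.82 = 5098190.33.
At (381033, 6177640): z_contact = −306419.47 − 4791549.66 + 5098190.33 = 221.20 m.
Depth below ground = 272.6 − 221.20 = 51.4 m.

51.4 m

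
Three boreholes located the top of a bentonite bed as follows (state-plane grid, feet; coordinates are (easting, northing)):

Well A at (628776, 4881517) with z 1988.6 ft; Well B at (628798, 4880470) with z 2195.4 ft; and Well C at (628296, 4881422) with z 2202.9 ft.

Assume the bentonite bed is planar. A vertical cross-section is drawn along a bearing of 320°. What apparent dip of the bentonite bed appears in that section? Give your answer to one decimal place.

Two edge vectors: Well A→Well B = (22, -1047, 206.8), Well A→Well C = (-480, -95, 214.3).
Normal n = (Well A→Well B) × (Well A→Well C) = (-204726.1, -103978.6, -504650).
So ∂z/∂E = −n_x/n_z = −0.40568 and ∂z/∂N = −n_y/n_z = −0.20604.
Unit vector along 320° is (sin 320°, cos 320°) = (-0.6428, 0.7660).
Slope in that direction = a·(-0.6428) + b·(0.7660) = 0.10293.
Apparent dip = arctan|0.10293| = 5.9° (true dip is 24.5°, so apparent ≤ true as expected).

5.9°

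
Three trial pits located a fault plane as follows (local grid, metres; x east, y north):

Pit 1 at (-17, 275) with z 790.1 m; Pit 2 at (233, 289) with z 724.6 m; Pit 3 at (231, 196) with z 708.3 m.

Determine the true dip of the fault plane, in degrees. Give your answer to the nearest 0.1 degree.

18.1°

Let the plane be z = a·x + b·y + c.
Pit 2−Pit 1: 250a + 14b = −65.5;  Pit 3−Pit 1: 248a − 79b = −81.8.
Solving gives a = −0.27214, b = 0.18112.
Gradient magnitude |∇z| = √(a² + b²) = √(0.07406 + 0.03280) = 0.32690.
True dip = arctan(0.32690) = 18.1°, dipping toward ESE (azimuth ≈ 124°).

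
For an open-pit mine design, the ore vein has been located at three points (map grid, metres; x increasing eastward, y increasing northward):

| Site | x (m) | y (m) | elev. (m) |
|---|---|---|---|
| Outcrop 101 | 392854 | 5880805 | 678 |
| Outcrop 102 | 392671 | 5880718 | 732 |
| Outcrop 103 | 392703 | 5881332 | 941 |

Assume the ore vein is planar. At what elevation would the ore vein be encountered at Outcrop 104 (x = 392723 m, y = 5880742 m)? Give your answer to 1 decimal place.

716.4 m

Let the plane be z = a·x + b·y + c.
Outcrop 102−Outcrop 101: −183a − 87b = 54;  Outcrop 103−Outcrop 101: −151a + 527b = 263.
Solving gives a = −0.468515578, b = 0.364808629.
Then c = 678 − a·392854 − b·5880805 = −1960632.19.
At (392723, 5880742): z = −183996.8 + 2145345.4 − 1960632.19 = 716.4 m.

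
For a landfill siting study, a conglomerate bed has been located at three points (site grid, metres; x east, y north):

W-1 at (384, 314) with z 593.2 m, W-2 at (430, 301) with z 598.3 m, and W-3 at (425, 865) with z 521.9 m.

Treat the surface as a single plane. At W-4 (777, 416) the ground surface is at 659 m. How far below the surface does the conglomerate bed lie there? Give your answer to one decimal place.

Let the plane be z = a·x + b·y + c.
W-2−W-1: 46a − 13b = 5.1;  W-3−W-1: 41a + 551b = −71.3.
Solving gives a = 0.07277, b = −0.13482.
Then c = 593.2 − a·384 − b·314 = 607.59.
At (777, 416): z_contact = 56.54 − 56.08 + 607.59 = 608.05 m.
Depth below ground = 659 − 608.05 = 51.0 m.

51.0 m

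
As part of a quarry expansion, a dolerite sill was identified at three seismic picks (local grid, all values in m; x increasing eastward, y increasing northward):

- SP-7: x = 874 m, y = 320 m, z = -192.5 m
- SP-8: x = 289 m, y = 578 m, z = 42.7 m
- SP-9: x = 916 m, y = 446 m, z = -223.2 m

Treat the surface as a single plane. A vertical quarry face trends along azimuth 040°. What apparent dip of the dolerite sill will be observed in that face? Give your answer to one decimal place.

Two edge vectors: SP-7→SP-8 = (-585, 258, 235.2), SP-7→SP-9 = (42, 126, -30.7).
Normal n = (SP-7→SP-8) × (SP-7→SP-9) = (-37555.8, -8081.1, -84546).
So ∂z/∂x = −n_x/n_z = −0.44421 and ∂z/∂y = −n_y/n_z = −0.09558.
Unit vector along 040° is (sin 40°, cos 40°) = (0.6428, 0.7660).
Slope in that direction = a·(0.6428) + b·(0.7660) = −0.35875.
Apparent dip = arctan|0.35875| = 19.7° (true dip is 24.4°, so apparent ≤ true as expected).

19.7°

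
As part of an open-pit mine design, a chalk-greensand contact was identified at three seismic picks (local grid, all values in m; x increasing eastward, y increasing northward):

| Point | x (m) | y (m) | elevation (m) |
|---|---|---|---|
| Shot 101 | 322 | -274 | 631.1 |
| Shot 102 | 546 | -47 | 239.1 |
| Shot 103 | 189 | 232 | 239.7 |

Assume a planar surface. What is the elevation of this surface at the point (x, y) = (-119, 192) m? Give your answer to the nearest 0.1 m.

513.6 m

Let the plane be z = a·x + b·y + c.
Shot 102−Shot 101: 224a + 227b = −392;  Shot 103−Shot 101: −133a + 506b = −391.4.
Solving gives a = −0.76291, b = −0.97405.
Then c = 631.1 − a·322 − b·-274 = 609.87.
At (-119, 192): z = 90.8 − 187.0 + 609.87 = 513.6 m.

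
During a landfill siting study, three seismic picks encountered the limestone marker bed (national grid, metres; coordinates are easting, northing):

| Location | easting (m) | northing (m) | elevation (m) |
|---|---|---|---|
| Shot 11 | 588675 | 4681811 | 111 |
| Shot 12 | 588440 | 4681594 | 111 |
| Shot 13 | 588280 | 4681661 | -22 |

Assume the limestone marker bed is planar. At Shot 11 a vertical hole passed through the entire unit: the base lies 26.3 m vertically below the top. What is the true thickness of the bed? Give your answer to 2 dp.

20.11 m

Let the plane be z = a·easting + b·northing + c.
Shot 12−Shot 11: −235a − 217b = 0;  Shot 13−Shot 11: −395a − 150b = −133.
Solving gives a = 0.57190, b = −0.61934.
|∇z| = √(a²+b²) = 0.84300, so dip δ = arctan(0.84300) = 40.13°.
True thickness = vertical thickness × cos δ = 26.3 × cos 40.13° = 20.11 m.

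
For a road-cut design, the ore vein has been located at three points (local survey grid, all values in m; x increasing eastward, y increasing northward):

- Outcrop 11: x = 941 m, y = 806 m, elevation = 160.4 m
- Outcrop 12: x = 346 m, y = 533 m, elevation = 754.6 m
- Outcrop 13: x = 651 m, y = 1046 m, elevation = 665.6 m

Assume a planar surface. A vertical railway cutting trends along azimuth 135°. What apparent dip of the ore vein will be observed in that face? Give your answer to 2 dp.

52.48°

Let the plane be z = a·x + b·y + c.
Outcrop 12−Outcrop 11: −595a − 273b = 594.2;  Outcrop 13−Outcrop 11: −290a + 240b = 505.2.
Solving gives a = −1.26381, b = 0.57790.
Unit vector along 135° is (sin 135°, cos 135°) = (0.7071, -0.7071).
Slope in that direction = a·(0.7071) + b·(-0.7071) = −1.30228.
Apparent dip = arctan|1.30228| = 52.48° (true dip is 54.3°, so apparent ≤ true as expected).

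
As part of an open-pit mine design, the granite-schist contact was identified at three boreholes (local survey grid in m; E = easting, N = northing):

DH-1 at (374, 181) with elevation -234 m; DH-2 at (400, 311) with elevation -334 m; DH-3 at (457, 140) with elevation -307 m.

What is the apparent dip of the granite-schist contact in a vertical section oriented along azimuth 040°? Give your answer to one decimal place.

49.0°

Let the plane be z = a·E + b·N + c.
DH-2−DH-1: 26a + 130b = −100;  DH-3−DH-1: 83a − 41b = −73.
Solving gives a = −1.14626, b = −0.53998.
Unit vector along 040° is (sin 40°, cos 40°) = (0.6428, 0.7660).
Slope in that direction = a·(0.6428) + b·(0.7660) = −1.15045.
Apparent dip = arctan|1.15045| = 49.0° (true dip is 51.7°, so apparent ≤ true as expected).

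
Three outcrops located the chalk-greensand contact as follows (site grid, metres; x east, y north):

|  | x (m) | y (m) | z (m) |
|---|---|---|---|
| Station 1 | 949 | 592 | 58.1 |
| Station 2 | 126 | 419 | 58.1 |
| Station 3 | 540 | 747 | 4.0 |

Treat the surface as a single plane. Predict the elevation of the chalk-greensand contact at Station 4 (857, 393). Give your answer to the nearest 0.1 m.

Two edge vectors: Station 1→Station 2 = (-823, -173, 0), Station 1→Station 3 = (-409, 155, -54.1).
Normal n = (Station 1→Station 2) × (Station 1→Station 3) = (9359.3, -44524.3, -198322).
So ∂z/∂x = −n_x/n_z = 0.04719 and ∂z/∂y = −n_y/n_z = −0.22451.
Intercept c from Station 1: 58.1 − 44.79 + 132.91 = 146.22.
At (857, 393): z = 40.4 − 88.2 + 146.22 = 98.4 m.

98.4 m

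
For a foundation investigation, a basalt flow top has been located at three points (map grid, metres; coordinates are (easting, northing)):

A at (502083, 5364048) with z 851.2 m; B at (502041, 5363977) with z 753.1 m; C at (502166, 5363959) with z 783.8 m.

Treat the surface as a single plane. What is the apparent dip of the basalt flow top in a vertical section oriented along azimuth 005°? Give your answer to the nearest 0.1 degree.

49.5°

Let the plane be z = a·E + b·N + c.
B−A: −42a − 71b = −98.1;  C−A: 83a − 89b = −67.4.
Solving gives a = 0.40967, b = 1.13935.
Unit vector along 005° is (sin 5°, cos 5°) = (0.0872, 0.9962).
Slope in that direction = a·(0.0872) + b·(0.9962) = 1.17072.
Apparent dip = arctan|1.17072| = 49.5° (true dip is 50.4°, so apparent ≤ true as expected).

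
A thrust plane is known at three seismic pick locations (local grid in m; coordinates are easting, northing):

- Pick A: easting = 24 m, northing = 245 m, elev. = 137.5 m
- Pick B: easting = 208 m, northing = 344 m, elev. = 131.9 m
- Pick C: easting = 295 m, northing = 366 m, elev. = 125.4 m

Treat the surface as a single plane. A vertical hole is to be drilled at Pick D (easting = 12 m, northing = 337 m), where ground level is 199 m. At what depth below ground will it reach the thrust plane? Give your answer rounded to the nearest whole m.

46 m

Let the plane be z = a·easting + b·northing + c.
Pick B−Pick A: 184a + 99b = −5.6;  Pick C−Pick A: 271a + 121b = −12.1.
Solving gives a = −0.11398, b = 0.15527.
Then c = 137.5 − a·24 − b·245 = 102.19.
At (12, 337): z_contact = −1.4 + 52.3 + 102.19 = 153.2 m.
Depth below ground = 199 − 153.2 = 46 m.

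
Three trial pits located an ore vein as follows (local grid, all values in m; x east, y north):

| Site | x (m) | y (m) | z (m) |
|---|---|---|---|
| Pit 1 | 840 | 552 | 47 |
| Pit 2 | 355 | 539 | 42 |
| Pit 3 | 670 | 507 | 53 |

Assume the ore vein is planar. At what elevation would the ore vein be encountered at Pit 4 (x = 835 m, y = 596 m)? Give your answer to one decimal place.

Let the plane be z = a·x + b·y + c.
Pit 2−Pit 1: −485a − 13b = −5;  Pit 3−Pit 1: −170a − 45b = 6.
Solving gives a = 0.01545, b = −0.19169.
Then c = 47 − a·840 − b·552 = 139.84.
At (835, 596): z = 12.9 − 114.2 + 139.84 = 38.5 m.

38.5 m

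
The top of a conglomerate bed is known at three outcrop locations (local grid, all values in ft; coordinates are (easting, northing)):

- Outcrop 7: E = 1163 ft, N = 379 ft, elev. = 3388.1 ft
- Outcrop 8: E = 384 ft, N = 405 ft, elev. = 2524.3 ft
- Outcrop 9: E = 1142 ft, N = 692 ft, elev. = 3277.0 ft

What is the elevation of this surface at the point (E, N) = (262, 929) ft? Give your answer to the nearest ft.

2243 ft

Two edge vectors: Outcrop 7→Outcrop 8 = (-779, 26, -863.8), Outcrop 7→Outcrop 9 = (-21, 313, -111.1).
Normal n = (Outcrop 7→Outcrop 8) × (Outcrop 7→Outcrop 9) = (267480.8, -68407.1, -243281).
So ∂z/∂E = −n_x/n_z = 1.09947 and ∂z/∂N = −n_y/n_z = −0.28119.
Intercept c from Outcrop 7: 3388.1 − 1278.69 + 106.57 = 2215.98.
At (262, 929): z = 288.1 − 261.2 + 2215.98 = 2242.8 ft.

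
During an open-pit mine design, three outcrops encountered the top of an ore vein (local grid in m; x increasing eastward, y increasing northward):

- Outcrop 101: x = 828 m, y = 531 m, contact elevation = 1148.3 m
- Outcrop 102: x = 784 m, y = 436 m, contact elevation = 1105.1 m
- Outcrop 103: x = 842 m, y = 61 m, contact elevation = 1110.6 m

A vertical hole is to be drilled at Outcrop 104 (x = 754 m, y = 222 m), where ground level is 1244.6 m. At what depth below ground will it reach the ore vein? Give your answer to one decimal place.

184.3 m

Two edge vectors: Outcrop 101→Outcrop 102 = (-44, -95, -43.2), Outcrop 101→Outcrop 103 = (14, -470, -37.7).
Normal n = (Outcrop 101→Outcrop 102) × (Outcrop 101→Outcrop 103) = (-16722.5, -2263.6, 22010).
So ∂z/∂x = −n_x/n_z = 0.75977 and ∂z/∂y = −n_y/n_z = 0.10284.
Intercept c from Outcrop 101: 1148.3 − 629.09 − 54.61 = 464.60.
At (754, 222): z_contact = 572.87 + 22.83 + 464.60 = 1060.30 m.
Depth below ground = 1244.6 − 1060.30 = 184.3 m.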